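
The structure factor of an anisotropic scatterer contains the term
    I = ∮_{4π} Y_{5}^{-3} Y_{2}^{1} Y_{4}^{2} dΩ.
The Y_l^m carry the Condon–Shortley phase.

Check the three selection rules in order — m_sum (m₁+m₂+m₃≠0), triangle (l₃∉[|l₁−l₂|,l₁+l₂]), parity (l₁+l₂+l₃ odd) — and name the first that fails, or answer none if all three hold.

parity

m₁+m₂+m₃ = -3 + 1 + 2 = 0  ✓
triangle: |5−2|=3 ≤ l₃=4 ≤ 5+2=7  ✓
parity: l₁+l₂+l₃ = 11 is odd  ✗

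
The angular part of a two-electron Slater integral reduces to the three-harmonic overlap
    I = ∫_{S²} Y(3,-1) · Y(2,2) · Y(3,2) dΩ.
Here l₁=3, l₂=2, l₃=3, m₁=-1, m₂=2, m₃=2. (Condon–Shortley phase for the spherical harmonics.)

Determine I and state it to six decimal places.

-1 + 2 + 2 = 3 ≠ 0: azimuthal integral kills it; I = 0

0.000000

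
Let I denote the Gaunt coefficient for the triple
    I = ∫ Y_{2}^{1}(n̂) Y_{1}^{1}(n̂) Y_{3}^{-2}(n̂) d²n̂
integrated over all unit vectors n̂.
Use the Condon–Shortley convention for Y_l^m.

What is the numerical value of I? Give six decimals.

0.261169

Checks pass: Σm=0; 6 even; l₃=3∈[1,3].
(2·2+1)(2·1+1)(2·3+1) = 105
Δ: 0! 4! 2! / 7! → 1/105
sum: t=0:+1/4 = 1/4
3j²(2 1 3; 0 0 0) = Δ·Π!·Σ² = 3/35  (sign -1)
sum: t=0:+1/12 = 1/12
3j²(2 1 3; 1 1 -2) = Δ·Π!·Σ² = 2/21  (sign -1)
combine: 4πI² = 105·3/35·2/21 = 6/7
take √, sign +1: I = 0.26116903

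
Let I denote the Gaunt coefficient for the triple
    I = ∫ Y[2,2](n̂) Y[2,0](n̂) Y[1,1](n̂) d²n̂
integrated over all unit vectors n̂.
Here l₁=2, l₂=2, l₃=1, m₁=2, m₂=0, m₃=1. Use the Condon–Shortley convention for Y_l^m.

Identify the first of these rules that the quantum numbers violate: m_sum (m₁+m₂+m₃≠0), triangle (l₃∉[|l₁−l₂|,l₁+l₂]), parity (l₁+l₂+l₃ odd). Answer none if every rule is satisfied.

azimuthal sum: 2 + 0 + 1 = 3  ✗
0 ≤ 1 ≤ 4 (triangle on l)
L = 2 + 2 + 1 = 5 (odd)

m_sum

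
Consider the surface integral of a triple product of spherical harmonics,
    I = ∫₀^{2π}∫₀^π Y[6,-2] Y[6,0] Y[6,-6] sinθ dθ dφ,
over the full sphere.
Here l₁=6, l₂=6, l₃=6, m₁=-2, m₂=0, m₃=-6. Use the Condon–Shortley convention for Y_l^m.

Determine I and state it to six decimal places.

0.000000

m-sum = -2 + 0 − 6 = -8 ≠ 0 ⇒ I = 0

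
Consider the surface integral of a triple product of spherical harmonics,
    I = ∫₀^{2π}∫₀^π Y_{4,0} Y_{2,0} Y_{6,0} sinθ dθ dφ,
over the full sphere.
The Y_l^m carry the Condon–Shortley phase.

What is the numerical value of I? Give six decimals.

Checks pass: Σm=0; 12 even; l₃=6∈[2,6].
(2·4+1)(2·2+1)(2·6+1) = 585
Δ: 0! 8! 4! / 13! → 1/6435
sum: t=0:+1/2304 = 1/2304
3j²(4 2 6; 0 0 0) = Δ·Π!·Σ² = 5/143  (sign +1)
(m-triple is (0,0,0) — same symbol as above.)
combine: 4πI² = 585·5/143·5/143 = 1125/1573
take √, sign +1: I = 0.23856513

0.238565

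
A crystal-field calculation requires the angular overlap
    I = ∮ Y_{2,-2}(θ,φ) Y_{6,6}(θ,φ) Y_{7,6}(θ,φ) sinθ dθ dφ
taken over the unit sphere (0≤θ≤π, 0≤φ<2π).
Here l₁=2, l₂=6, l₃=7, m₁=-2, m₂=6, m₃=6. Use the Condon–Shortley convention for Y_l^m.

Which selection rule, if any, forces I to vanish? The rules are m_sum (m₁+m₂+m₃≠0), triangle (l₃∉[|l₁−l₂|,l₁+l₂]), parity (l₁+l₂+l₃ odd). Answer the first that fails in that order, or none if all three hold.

m_sum

azimuthal sum: -2 + 6 + 6 = 10  ✗
4 ≤ 7 ≤ 8 (triangle on l)
L = 2 + 6 + 7 = 15 (odd)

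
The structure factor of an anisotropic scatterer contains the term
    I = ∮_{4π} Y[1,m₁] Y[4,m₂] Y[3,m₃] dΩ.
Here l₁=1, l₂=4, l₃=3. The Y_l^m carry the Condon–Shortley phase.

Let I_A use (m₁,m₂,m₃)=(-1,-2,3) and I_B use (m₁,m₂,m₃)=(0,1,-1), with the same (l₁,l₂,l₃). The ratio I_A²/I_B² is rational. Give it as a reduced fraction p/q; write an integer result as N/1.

1/15

Shared (l₁,l₂,l₃)=(1,4,3): N and (l;000)² cancel in I_A²/I_B².
A: Δ = 2!·0!·6!/9! = 1/252; Racah Σ t=2..2: t=2:+1/1440 = 1/1440; ⇒ 3j(1 4 3; -1 -2 3)² = 1/252, sgn +1
B: Δ = 2!·0!·6!/9! = 1/252; Racah Σ t=1..1: t=1:−1/48 = -1/48; ⇒ 3j(1 4 3; 0 1 -1)² = 5/84, sgn -1
I_A²/I_B² = (1/252)/(5/84) = 1/15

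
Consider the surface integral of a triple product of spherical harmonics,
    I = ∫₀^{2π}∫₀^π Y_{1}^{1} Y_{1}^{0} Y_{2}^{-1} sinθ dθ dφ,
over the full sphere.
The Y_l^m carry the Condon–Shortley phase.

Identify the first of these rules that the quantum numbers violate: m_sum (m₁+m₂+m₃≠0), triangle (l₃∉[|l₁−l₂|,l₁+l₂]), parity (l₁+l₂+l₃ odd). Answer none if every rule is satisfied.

none

Σmᵢ = 0  ✓
l₃∈[|l₁−l₂|,l₁+l₂]=[0,2], have l₃=2  ✓
Σlᵢ = 4 ⇒ even  ✓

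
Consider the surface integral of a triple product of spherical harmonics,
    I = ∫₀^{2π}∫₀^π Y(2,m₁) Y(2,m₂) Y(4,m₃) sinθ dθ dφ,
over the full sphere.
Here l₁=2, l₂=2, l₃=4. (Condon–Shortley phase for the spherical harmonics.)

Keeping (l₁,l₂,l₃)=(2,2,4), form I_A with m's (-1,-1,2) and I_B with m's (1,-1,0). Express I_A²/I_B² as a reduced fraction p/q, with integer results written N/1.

l's match ⇒ only the (l;m) 3-j factors differ between A and B.
A: triangle coeff Δ(2,2,4) = 1/630; Σ_t [0,0]: t=0:+1/36 = 1/36; (3j)²=4/63 [(2 2 4; -1 -1 2)], sign=+1
B: triangle coeff Δ(2,2,4) = 1/630; Σ_t [0,0]: t=0:+1/36 = 1/36; (3j)²=8/315 [(2 2 4; 1 -1 0)], sign=+1
I_A²/I_B² = (4/63)/(8/315) = 5/2

5/2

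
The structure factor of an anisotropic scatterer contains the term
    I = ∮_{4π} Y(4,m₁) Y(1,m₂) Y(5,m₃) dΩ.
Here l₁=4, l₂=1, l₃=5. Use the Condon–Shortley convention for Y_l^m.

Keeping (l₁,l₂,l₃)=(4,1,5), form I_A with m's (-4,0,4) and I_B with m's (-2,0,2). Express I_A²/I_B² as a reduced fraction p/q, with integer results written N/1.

3/7

Same 4,1,5: normalisation and zero-m 3j drop out of the ratio.
A: Δ: 0! 8! 2! / 11! → 1/495; sum: t=0:+1/40320 = 1/40320; 3j²(4 1 5; -4 0 4) = Δ·Π!·Σ² = 1/55  (sign -1)
B: Δ: 0! 8! 2! / 11! → 1/495; sum: t=0:+1/1440 = 1/1440; 3j²(4 1 5; -2 0 2) = Δ·Π!·Σ² = 7/165  (sign -1)
I_A²/I_B² = (1/55)/(7/165) = 3/7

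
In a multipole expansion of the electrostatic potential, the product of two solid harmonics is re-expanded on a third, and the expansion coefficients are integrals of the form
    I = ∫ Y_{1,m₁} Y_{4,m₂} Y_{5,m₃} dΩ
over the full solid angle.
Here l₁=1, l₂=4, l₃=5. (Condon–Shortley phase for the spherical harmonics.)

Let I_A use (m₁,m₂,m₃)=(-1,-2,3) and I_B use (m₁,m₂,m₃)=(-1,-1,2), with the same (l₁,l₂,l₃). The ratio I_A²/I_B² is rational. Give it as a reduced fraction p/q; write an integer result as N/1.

4/3

l's match ⇒ only the (l;m) 3-j factors differ between A and B.
A: triangle coeff Δ(1,4,5) = 1/495; Σ_t [0,0]: t=0:+1/2880 = 1/2880; (3j)²=28/495 [(1 4 5; -1 -2 3)], sign=+1
B: triangle coeff Δ(1,4,5) = 1/495; Σ_t [0,0]: t=0:+1/1440 = 1/1440; (3j)²=7/165 [(1 4 5; -1 -1 2)], sign=-1
I_A²/I_B² = (28/495)/(7/165) = 4/3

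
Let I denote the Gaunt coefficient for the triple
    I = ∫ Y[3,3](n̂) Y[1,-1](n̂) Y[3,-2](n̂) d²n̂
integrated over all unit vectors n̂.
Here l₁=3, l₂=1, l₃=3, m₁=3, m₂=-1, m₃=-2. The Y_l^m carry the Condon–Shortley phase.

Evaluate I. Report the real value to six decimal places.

L=7 odd ⇒ parity kills the (l;000) factor ⇒ I = 0

0.000000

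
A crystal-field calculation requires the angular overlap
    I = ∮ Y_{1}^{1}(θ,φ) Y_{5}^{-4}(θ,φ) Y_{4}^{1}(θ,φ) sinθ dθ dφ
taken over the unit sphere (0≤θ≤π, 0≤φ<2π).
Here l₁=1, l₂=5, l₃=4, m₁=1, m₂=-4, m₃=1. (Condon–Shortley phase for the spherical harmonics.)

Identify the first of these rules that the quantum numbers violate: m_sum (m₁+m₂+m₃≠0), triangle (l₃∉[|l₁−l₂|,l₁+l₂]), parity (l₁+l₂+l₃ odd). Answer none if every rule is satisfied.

m_sum

m₁+m₂+m₃ = 1 − 4 + 1 = -2  ✗
triangle: |1−5|=4 ≤ l₃=4 ≤ 1+5=6
parity: l₁+l₂+l₃ = 10 is even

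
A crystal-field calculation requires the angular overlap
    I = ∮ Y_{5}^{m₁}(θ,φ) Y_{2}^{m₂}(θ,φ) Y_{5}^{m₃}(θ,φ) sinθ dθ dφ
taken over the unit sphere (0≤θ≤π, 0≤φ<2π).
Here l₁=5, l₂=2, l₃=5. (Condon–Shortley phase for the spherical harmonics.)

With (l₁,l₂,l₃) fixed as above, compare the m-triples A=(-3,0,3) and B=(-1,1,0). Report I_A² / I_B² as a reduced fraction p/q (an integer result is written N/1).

1/5

Shared (l₁,l₂,l₃)=(5,2,5): N and (l;000)² cancel in I_A²/I_B².
A: Δ = 2!·8!·2!/13! = 1/38610; Racah Σ t=0..2: t=0:+1/161280 t=1:−1/5040 t=2:+1/5760 = -1/53760; ⇒ 3j(5 2 5; -3 0 3)² = 1/4290, sgn -1
B: Δ = 2!·8!·2!/13! = 1/38610; Racah Σ t=1..2: t=1:−1/1440 t=2:+1/1152 = 1/5760; ⇒ 3j(5 2 5; -1 1 0)² = 1/858, sgn -1
I_A²/I_B² = (1/4290)/(1/858) = 1/5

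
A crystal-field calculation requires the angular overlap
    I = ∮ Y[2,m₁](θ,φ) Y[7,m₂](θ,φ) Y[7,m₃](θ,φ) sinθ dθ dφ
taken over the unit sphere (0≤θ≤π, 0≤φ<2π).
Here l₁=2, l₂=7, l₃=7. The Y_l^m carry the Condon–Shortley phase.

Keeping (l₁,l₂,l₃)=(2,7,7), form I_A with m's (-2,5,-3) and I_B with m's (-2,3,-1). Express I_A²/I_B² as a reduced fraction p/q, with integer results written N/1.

44/75

Shared (l₁,l₂,l₃)=(2,7,7): N and (l;000)² cancel in I_A²/I_B².
A: Δ = 2!·2!·12!/17! = 1/185640; Racah Σ t=2..2: t=2:+1/29030400 = 1/29030400; ⇒ 3j(2 7 7; -2 5 -3)² = 99/7735, sgn +1
B: Δ = 2!·2!·12!/17! = 1/185640; Racah Σ t=2..2: t=2:+1/3870720 = 1/3870720; ⇒ 3j(2 7 7; -2 3 -1)² = 135/6188, sgn +1
I_A²/I_B² = (99/7735)/(135/6188) = 44/75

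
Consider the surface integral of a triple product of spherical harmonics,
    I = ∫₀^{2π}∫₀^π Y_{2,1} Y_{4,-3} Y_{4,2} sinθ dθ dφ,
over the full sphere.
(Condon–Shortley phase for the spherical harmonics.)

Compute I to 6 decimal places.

m-sum 0 ✓  L=10 even ✓  2≤4≤6 ✓
Π(2lᵢ+1) = 5×9×9 = 405
triangle coeff Δ(2,4,4) = 1/13860
Σ_t [0,2]: t=0:+1/192 t=1:−1/36 t=2:+1/192 = -5/288
(3j)²=20/693 [(2 4 4; 0 0 0)], sign=-1
Σ_t [0,1]: t=0:+1/240 t=1:−1/1440 = 1/288
(3j)²=5/132 [(2 4 4; 1 -3 2)], sign=+1
⇒ 4πI² = 375/847
I = (-1)√(375/847/(4π)) = -0.18770204

-0.187702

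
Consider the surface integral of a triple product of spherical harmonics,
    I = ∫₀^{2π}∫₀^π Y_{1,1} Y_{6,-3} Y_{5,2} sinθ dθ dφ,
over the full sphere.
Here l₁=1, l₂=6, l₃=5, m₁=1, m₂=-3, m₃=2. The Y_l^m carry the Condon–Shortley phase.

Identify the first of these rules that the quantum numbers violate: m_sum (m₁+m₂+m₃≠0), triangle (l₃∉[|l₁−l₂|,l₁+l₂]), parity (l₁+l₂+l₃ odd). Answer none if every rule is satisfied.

none

m₁+m₂+m₃ = 1 − 3 + 2 = 0  ✓
triangle: |1−6|=5 ≤ l₃=5 ≤ 1+6=7  ✓
parity: l₁+l₂+l₃ = 12 is even  ✓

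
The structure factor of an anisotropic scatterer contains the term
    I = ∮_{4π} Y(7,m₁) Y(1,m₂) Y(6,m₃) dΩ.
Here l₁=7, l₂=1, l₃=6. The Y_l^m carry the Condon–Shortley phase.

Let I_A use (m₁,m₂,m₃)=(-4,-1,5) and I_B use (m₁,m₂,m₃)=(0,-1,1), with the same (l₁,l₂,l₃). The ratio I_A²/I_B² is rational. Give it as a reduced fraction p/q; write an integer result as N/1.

1/7

Shared (l₁,l₂,l₃)=(7,1,6): N and (l;000)² cancel in I_A²/I_B².
A: Δ = 2!·12!·0!/15! = 1/1365; Racah Σ t=0..0: t=0:+1/79833600 = 1/79833600; ⇒ 3j(7 1 6; -4 -1 5)² = 1/455, sgn -1
B: Δ = 2!·12!·0!/15! = 1/1365; Racah Σ t=0..0: t=0:+1/1209600 = 1/1209600; ⇒ 3j(7 1 6; 0 -1 1)² = 1/65, sgn -1
I_A²/I_B² = (1/455)/(1/65) = 1/7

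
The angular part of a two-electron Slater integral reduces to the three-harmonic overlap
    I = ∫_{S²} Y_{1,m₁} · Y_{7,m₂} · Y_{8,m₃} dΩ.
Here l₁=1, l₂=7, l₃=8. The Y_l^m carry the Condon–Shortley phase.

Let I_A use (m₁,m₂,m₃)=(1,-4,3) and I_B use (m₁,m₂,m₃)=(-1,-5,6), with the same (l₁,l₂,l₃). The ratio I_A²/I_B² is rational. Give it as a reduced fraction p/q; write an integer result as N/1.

Shared (l₁,l₂,l₃)=(1,7,8): N and (l;000)² cancel in I_A²/I_B².
A: Δ = 0!·2!·14!/17! = 1/2040; Racah Σ t=0..0: t=0:+1/479001600 = 1/479001600; ⇒ 3j(1 7 8; 1 -4 3)² = 1/204, sgn -1
B: Δ = 0!·2!·14!/17! = 1/2040; Racah Σ t=0..0: t=0:+1/1916006400 = 1/1916006400; ⇒ 3j(1 7 8; -1 -5 6)² = 91/2040, sgn +1
I_A²/I_B² = (1/204)/(91/2040) = 10/91

10/91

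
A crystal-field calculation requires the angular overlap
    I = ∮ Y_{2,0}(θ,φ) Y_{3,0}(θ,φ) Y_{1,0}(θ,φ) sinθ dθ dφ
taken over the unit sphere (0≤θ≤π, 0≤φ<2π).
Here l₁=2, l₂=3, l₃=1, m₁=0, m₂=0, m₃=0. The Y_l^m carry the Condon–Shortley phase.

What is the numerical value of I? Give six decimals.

0.247767

Rules hold: Σm=0, L=6 even, 1≤1≤5.
N = 5·7·3 = 105
Δ = 4!·0!·2!/7! = 1/105
Racah Σ t=2..2: t=2:+1/4 = 1/4
⇒ 3j(2 3 1; 0 0 0)² = 3/35, sgn -1
(m-triple is (0,0,0) — same symbol as above.)
4πI² = N·(3j₀)²·(3jₘ)² = 27/35
I = +1·√(0.771429/4π) = 0.24776670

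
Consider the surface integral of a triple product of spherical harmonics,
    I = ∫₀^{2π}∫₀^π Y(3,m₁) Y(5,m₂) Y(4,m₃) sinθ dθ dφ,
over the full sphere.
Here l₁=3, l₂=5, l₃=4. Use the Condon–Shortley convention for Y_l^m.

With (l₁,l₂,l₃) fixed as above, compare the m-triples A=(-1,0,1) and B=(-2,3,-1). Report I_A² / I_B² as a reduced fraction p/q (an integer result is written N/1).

1/14

Same 3,5,4: normalisation and zero-m 3j drop out of the ratio.
A: Δ: 4! 2! 6! / 13! → 1/180180; sum: t=2:+1/288 t=3:−1/288 t=4:+1/5760 = 1/5760; 3j²(3 5 4; -1 0 1) = Δ·Π!·Σ² = 1/12012  (sign -1)
B: Δ: 4! 2! 6! / 13! → 1/180180; sum: t=3:−1/1440 t=4:+1/1152 = 1/5760; 3j²(3 5 4; -2 3 -1) = Δ·Π!·Σ² = 1/858  (sign -1)
I_A²/I_B² = (1/12012)/(1/858) = 1/14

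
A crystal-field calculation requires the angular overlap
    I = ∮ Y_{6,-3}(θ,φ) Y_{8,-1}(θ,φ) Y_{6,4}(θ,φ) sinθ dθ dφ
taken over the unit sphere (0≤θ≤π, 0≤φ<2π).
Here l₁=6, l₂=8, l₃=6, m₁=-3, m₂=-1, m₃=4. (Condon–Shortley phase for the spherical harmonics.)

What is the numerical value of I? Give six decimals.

-0.114107

Rules hold: Σm=0, L=20 even, 2≤6≤14.
N = 13·17·13 = 2873
Δ = 8!·4!·8!/21! = 1/1309458150
Racah Σ t=2..6: t=2:+1/49766400 t=3:−1/3110400 t=4:+1/1327104 t=5:−1/3110400 t=6:+1/49766400 = 1/6635520
⇒ 3j(6 8 6; 0 0 0)² = 350/46189, sgn +1
Racah Σ t=5..7: t=5:−1/24883200 t=6:+1/43545600 t=7:−1/812851200 = -1/54190080
⇒ 3j(6 8 6; -3 -1 4)² = 2430/323323, sgn -1
4πI² = N·(3j₀)²·(3jₘ)² = 121500/742577
I = -1·√(0.163619/4π) = -0.11410705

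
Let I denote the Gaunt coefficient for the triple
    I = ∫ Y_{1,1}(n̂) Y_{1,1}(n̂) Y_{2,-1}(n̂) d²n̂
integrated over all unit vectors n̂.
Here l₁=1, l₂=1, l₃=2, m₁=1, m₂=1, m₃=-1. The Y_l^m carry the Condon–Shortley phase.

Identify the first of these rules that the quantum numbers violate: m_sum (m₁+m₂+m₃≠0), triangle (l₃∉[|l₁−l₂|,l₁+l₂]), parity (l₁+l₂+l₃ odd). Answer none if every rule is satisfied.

m_sum

m₁+m₂+m₃ = 1 + 1 − 1 = 1  ✗
triangle: |1−1|=0 ≤ l₃=2 ≤ 1+1=2
parity: l₁+l₂+l₃ = 4 is even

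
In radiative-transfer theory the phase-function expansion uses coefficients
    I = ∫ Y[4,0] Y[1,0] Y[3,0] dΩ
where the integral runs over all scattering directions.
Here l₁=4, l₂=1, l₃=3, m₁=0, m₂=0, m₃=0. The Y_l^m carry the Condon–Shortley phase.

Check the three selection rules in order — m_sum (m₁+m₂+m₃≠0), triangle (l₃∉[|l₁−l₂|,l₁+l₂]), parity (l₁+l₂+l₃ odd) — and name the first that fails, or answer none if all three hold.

azimuthal sum: 0 + 0 + 0 = 0  ✓
3 ≤ 3 ≤ 5 (triangle on l)  ✓
L = 4 + 1 + 3 = 8 (even)  ✓

none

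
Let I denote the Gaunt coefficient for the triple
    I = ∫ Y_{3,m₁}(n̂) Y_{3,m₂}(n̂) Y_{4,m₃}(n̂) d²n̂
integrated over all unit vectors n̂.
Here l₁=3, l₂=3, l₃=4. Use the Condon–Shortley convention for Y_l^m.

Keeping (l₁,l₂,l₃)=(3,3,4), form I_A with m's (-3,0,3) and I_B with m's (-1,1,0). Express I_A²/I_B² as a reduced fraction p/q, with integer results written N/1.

l's match ⇒ only the (l;m) 3-j factors differ between A and B.
A: triangle coeff Δ(3,3,4) = 1/34650; Σ_t [2,2]: t=2:+1/288 = 1/288; (3j)²=1/22 [(3 3 4; -3 0 3)], sign=-1
B: triangle coeff Δ(3,3,4) = 1/34650; Σ_t [0,2]: t=0:+1/1152 t=1:−1/36 t=2:+1/32 = 5/1152; (3j)²=1/1386 [(3 3 4; -1 1 0)], sign=+1
I_A²/I_B² = (1/22)/(1/1386) = 63/1

63/1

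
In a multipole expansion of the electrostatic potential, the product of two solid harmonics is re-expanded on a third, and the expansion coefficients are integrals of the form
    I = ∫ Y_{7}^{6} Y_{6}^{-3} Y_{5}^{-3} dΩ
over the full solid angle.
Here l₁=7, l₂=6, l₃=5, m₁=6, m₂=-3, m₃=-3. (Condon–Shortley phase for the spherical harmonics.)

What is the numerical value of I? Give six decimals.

0.107391

m-sum 0 ✓  L=18 even ✓  1≤5≤13 ✓
Π(2lᵢ+1) = 15×13×11 = 2145
triangle coeff Δ(7,6,5) = 1/174594420
Σ_t [2,6]: t=2:+1/4147200 t=3:−1/207360 t=4:+1/82944 t=5:−1/207360 t=6:+1/4147200 = 1/345600
(3j)²=420/46189 [(7 6 5; 0 0 0)], sign=-1
Σ_t [0,1]: t=0:+1/29030400 t=1:−1/14515200 = -1/29030400
(3j)²=12/1615 [(7 6 5; 6 -3 -3)], sign=-1
⇒ 4πI² = 15120/104329
I = (+1)√(15120/104329/(4π)) = 0.10739114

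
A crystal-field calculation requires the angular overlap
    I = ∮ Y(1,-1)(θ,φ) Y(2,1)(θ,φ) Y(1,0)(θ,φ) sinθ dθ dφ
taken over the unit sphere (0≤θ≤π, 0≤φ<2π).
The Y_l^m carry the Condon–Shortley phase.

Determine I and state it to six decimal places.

Rules hold: Σm=0, L=4 even, 1≤1≤3.
N = 3·5·3 = 45
Δ = 2!·0!·2!/5! = 1/30
Racah Σ t=1..1: t=1:−1/1 = -1/1
⇒ 3j(1 2 1; 0 0 0)² = 2/15, sgn +1
Racah Σ t=2..2: t=2:+1/2 = 1/2
⇒ 3j(1 2 1; -1 1 0)² = 1/10, sgn -1
4πI² = N·(3j₀)²·(3jₘ)² = 3/5
I = -1·√(0.6/4π) = -0.21850969

-0.218510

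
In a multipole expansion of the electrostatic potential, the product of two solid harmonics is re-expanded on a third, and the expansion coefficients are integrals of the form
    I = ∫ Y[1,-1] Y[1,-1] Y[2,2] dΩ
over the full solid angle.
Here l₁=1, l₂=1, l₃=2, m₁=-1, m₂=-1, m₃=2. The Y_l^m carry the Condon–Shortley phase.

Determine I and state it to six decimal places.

0.309019

Rules hold: Σm=0, L=4 even, 0≤2≤2.
N = 3·3·5 = 45
Δ = 0!·2!·2!/5! = 1/30
Racah Σ t=0..0: t=0:+1/1 = 1/1
⇒ 3j(1 1 2; 0 0 0)² = 2/15, sgn +1
Racah Σ t=0..0: t=0:+1/4 = 1/4
⇒ 3j(1 1 2; -1 -1 2)² = 1/5, sgn +1
4πI² = N·(3j₀)²·(3jₘ)² = 6/5
I = +1·√(1.2/4π) = 0.30901936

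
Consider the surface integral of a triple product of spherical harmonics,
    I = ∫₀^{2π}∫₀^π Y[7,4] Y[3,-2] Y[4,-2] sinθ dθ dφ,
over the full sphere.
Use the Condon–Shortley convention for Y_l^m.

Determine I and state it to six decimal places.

0.250850

Rules hold: Σm=0, L=14 even, 4≤4≤10.
N = 15·7·9 = 945
Δ = 6!·8!·0!/15! = 1/45045
Racah Σ t=3..3: t=3:−1/20736 = -1/20736
⇒ 3j(7 3 4; 0 0 0)² = 35/1287, sgn -1
Racah Σ t=1..1: t=1:−1/172800 = -1/172800
⇒ 3j(7 3 4; 4 -2 -2)² = 2/65, sgn -1
4πI² = N·(3j₀)²·(3jₘ)² = 1470/1859
I = +1·√(0.790748/4π) = 0.25084996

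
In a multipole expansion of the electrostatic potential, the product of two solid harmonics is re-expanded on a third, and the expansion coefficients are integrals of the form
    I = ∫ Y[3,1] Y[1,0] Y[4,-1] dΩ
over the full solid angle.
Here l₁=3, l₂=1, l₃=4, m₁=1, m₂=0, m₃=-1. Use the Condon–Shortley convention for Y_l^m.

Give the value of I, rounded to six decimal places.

Checks pass: Σm=0; 8 even; l₃=4∈[2,4].
(2·3+1)(2·1+1)(2·4+1) = 189
Δ: 0! 6! 2! / 9! → 1/252
sum: t=0:+1/36 = 1/36
3j²(3 1 4; 0 0 0) = Δ·Π!·Σ² = 4/63  (sign +1)
sum: t=0:+1/48 = 1/48
3j²(3 1 4; 1 0 -1) = Δ·Π!·Σ² = 5/84  (sign -1)
combine: 4πI² = 189·4/63·5/84 = 5/7
take √, sign -1: I = -0.23841361

-0.238414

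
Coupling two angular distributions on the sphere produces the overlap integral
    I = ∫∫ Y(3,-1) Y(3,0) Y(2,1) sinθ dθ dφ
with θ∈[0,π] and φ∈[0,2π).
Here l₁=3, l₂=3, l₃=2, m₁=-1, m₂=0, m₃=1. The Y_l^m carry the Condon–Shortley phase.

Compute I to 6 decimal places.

Checks pass: Σm=0; 8 even; l₃=2∈[0,6].
(2·3+1)(2·3+1)(2·2+1) = 245
Δ: 4! 2! 2! / 9! → 1/3780
sum: t=1:−1/24 t=2:+1/4 t=3:−1/24 = 1/6
3j²(3 3 2; 0 0 0) = Δ·Π!·Σ² = 4/105  (sign +1)
sum: t=2:+1/8 t=3:−1/12 = 1/24
3j²(3 3 2; -1 0 1) = Δ·Π!·Σ² = 1/210  (sign -1)
combine: 4πI² = 245·4/105·1/210 = 2/45
take √, sign -1: I = -0.05947080

-0.059471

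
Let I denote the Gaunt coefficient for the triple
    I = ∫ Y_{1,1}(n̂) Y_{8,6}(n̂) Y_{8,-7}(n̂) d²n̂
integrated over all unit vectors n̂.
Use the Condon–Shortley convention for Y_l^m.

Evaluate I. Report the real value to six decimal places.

L=17 odd ⇒ parity kills the (l;000) factor ⇒ I = 0

0.000000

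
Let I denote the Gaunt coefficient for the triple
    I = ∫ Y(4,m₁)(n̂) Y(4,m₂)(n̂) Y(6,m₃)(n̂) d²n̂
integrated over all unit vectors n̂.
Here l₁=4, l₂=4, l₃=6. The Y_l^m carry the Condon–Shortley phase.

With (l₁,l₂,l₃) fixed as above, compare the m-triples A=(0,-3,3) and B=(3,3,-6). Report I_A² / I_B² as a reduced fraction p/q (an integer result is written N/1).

l's match ⇒ only the (l;m) 3-j factors differ between A and B.
A: triangle coeff Δ(4,4,6) = 1/1261260; Σ_t [0,1]: t=0:+1/11520 t=1:−1/25920 = 1/20736; (3j)²=5/429 [(4 4 6; 0 -3 3)], sign=-1
B: triangle coeff Δ(4,4,6) = 1/1261260; Σ_t [1,1]: t=1:−1/518400 = -1/518400; (3j)²=7/195 [(4 4 6; 3 3 -6)], sign=-1
I_A²/I_B² = (5/429)/(7/195) = 25/77

25/77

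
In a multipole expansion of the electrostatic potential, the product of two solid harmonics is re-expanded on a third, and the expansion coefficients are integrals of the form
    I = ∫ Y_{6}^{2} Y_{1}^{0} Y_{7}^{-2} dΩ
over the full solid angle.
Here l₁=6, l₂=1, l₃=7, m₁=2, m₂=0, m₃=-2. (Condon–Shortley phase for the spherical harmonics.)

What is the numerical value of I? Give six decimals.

0.234717

Rules hold: Σm=0, L=14 even, 5≤7≤7.
N = 13·3·15 = 585
Δ = 0!·12!·2!/15! = 1/1365
Racah Σ t=0..0: t=0:+1/518400 = 1/518400
⇒ 3j(6 1 7; 0 0 0)² = 7/195, sgn -1
Racah Σ t=0..0: t=0:+1/967680 = 1/967680
⇒ 3j(6 1 7; 2 0 -2)² = 3/91, sgn -1
4πI² = N·(3j₀)²·(3jₘ)² = 9/13
I = +1·√(0.692308/4π) = 0.23471705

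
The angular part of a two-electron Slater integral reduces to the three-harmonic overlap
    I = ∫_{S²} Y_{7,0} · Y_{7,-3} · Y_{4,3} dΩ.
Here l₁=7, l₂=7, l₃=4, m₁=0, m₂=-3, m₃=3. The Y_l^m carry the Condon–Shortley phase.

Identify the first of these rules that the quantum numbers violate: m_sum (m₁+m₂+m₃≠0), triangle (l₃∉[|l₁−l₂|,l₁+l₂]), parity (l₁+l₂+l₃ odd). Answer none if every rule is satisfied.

none

azimuthal sum: 0 − 3 + 3 = 0  ✓
0 ≤ 4 ≤ 14 (triangle on l)  ✓
L = 7 + 7 + 4 = 18 (even)  ✓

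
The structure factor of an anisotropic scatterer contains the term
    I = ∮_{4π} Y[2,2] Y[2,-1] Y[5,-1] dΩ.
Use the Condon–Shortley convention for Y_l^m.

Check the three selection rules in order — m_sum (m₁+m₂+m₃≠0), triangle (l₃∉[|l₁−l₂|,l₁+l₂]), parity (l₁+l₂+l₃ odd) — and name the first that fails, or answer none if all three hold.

triangle

Σmᵢ = 0  ✓
l₃∈[|l₁−l₂|,l₁+l₂]=[0,4], have l₃=5  ✗
Σlᵢ = 9 ⇒ odd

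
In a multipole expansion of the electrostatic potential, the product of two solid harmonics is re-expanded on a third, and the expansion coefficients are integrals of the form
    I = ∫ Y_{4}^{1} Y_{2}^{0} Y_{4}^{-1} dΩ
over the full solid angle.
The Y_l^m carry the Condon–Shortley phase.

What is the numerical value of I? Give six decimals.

Checks pass: Σm=0; 10 even; l₃=4∈[2,6].
(2·4+1)(2·2+1)(2·4+1) = 405
Δ: 2! 6! 2! / 11! → 1/13860
sum: t=0:+1/192 t=1:−1/36 t=2:+1/192 = -5/288
3j²(4 2 4; 0 0 0) = Δ·Π!·Σ² = 20/693  (sign -1)
sum: t=0:+1/144 t=1:−1/48 t=2:+1/480 = -17/1440
3j²(4 2 4; 1 0 -1) = Δ·Π!·Σ² = 289/13860  (sign +1)
combine: 4πI² = 405·20/693·289/13860 = 1445/5929
take √, sign -1: I = -0.13926381

-0.139264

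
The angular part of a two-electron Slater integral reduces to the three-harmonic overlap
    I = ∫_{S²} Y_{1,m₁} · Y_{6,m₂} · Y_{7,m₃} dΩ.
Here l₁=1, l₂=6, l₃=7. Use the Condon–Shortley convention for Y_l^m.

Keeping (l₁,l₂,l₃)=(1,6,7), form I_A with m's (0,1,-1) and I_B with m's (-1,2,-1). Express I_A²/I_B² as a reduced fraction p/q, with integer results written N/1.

16/5

Shared (l₁,l₂,l₃)=(1,6,7): N and (l;000)² cancel in I_A²/I_B².
A: Δ = 0!·2!·12!/15! = 1/1365; Racah Σ t=0..0: t=0:+1/604800 = 1/604800; ⇒ 3j(1 6 7; 0 1 -1)² = 16/455, sgn +1
B: Δ = 0!·2!·12!/15! = 1/1365; Racah Σ t=0..0: t=0:+1/1935360 = 1/1935360; ⇒ 3j(1 6 7; -1 2 -1)² = 1/91, sgn +1
I_A²/I_B² = (16/455)/(1/91) = 16/5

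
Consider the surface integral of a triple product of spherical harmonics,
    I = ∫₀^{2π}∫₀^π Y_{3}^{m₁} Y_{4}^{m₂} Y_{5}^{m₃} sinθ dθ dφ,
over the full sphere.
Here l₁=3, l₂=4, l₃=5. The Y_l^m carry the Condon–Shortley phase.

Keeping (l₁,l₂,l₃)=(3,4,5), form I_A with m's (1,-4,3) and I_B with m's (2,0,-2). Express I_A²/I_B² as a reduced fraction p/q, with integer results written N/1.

168/25

Shared (l₁,l₂,l₃)=(3,4,5): N and (l;000)² cancel in I_A²/I_B².
A: Δ = 2!·4!·6!/13! = 1/180180; Racah Σ t=0..0: t=0:+1/5760 = 1/5760; ⇒ 3j(3 4 5; 1 -4 3)² = 56/2145, sgn +1
B: Δ = 2!·4!·6!/13! = 1/180180; Racah Σ t=0..1: t=0:+1/576 t=1:−1/864 = 1/1728; ⇒ 3j(3 4 5; 2 0 -2)² = 5/1287, sgn -1
I_A²/I_B² = (56/2145)/(5/1287) = 168/25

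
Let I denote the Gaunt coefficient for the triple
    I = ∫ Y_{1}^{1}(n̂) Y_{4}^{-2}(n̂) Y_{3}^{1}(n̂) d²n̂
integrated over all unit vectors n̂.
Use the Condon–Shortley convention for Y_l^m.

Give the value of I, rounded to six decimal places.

m-sum 0 ✓  L=8 even ✓  3≤3≤5 ✓
Π(2lᵢ+1) = 3×9×7 = 189
triangle coeff Δ(1,4,3) = 1/252
Σ_t [1,1]: t=1:−1/36 = -1/36
(3j)²=4/63 [(1 4 3; 0 0 0)], sign=+1
Σ_t [0,0]: t=0:+1/96 = 1/96
(3j)²=5/84 [(1 4 3; 1 -2 1)], sign=+1
⇒ 4πI² = 5/7
I = (+1)√(5/7/(4π)) = 0.23841361

0.238414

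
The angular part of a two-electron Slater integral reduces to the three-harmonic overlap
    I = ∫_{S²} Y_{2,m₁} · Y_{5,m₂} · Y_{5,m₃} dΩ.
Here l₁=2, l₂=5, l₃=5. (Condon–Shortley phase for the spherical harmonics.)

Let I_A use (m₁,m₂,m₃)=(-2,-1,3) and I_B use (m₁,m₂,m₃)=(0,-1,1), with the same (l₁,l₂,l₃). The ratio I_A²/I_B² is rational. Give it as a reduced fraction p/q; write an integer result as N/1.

Same 2,5,5: normalisation and zero-m 3j drop out of the ratio.
A: Δ: 2! 2! 8! / 13! → 1/38610; sum: t=2:+1/5760 = 1/5760; 3j²(2 5 5; -2 -1 3) = Δ·Π!·Σ² = 56/2145  (sign +1)
B: Δ: 2! 2! 8! / 13! → 1/38610; sum: t=0:+1/2304 t=1:−1/720 t=2:+1/5760 = -1/1280; 3j²(2 5 5; 0 -1 1) = Δ·Π!·Σ² = 27/1430  (sign -1)
I_A²/I_B² = (56/2145)/(27/1430) = 112/81

112/81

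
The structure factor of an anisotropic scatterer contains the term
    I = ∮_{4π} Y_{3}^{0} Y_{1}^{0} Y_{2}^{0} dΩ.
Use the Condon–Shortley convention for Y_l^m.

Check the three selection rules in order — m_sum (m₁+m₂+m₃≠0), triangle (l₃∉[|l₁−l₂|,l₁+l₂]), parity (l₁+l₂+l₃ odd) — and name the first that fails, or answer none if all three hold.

Σmᵢ = 0  ✓
l₃∈[|l₁−l₂|,l₁+l₂]=[2,4], have l₃=2  ✓
Σlᵢ = 6 ⇒ even  ✓

none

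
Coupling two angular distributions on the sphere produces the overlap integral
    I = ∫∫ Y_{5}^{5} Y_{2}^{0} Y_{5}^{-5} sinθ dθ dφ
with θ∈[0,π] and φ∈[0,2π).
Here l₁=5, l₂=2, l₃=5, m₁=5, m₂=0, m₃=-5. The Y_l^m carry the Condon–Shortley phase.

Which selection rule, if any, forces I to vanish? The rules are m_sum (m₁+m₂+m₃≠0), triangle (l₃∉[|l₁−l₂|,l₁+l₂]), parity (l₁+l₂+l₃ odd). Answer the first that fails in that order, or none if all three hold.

none

azimuthal sum: 5 + 0 − 5 = 0  ✓
3 ≤ 5 ≤ 7 (triangle on l)  ✓
L = 5 + 2 + 5 = 12 (even)  ✓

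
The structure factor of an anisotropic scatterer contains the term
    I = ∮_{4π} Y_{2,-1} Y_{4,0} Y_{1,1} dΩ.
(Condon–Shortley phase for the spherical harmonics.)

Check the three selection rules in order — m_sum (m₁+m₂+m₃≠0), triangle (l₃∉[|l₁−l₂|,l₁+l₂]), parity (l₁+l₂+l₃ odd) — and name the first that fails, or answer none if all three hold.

Σmᵢ = 0  ✓
l₃∈[|l₁−l₂|,l₁+l₂]=[2,6], have l₃=1  ✗
Σlᵢ = 7 ⇒ odd

triangle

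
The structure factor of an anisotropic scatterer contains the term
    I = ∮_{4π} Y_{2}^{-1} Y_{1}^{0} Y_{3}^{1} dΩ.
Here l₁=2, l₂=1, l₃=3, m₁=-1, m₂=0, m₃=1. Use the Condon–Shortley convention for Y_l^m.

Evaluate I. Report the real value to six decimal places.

-0.233597

Rules hold: Σm=0, L=6 even, 1≤3≤3.
N = 5·3·7 = 105
Δ = 0!·4!·2!/7! = 1/105
Racah Σ t=0..0: t=0:+1/4 = 1/4
⇒ 3j(2 1 3; 0 0 0)² = 3/35, sgn -1
Racah Σ t=0..0: t=0:+1/6 = 1/6
⇒ 3j(2 1 3; -1 0 1)² = 8/105, sgn +1
4πI² = N·(3j₀)²·(3jₘ)² = 24/35
I = -1·√(0.685714/4π) = -0.23359668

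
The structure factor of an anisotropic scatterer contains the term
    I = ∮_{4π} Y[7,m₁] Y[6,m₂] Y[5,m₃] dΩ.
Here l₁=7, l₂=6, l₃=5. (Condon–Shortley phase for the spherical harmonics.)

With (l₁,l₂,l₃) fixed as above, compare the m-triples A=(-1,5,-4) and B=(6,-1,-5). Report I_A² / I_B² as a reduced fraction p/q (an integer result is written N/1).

121/130

Shared (l₁,l₂,l₃)=(7,6,5): N and (l;000)² cancel in I_A²/I_B².
A: Δ = 8!·6!·4!/19! = 1/174594420; Racah Σ t=7..8: t=7:−1/14515200 t=8:+1/174182400 = -11/174182400; ⇒ 3j(7 6 5; -1 5 -4)² = 121/12597, sgn +1
B: Δ = 8!·6!·4!/19! = 1/174594420; Racah Σ t=1..1: t=1:−1/87091200 = -1/87091200; ⇒ 3j(7 6 5; 6 -1 -5)² = 10/969, sgn -1
I_A²/I_B² = (121/12597)/(10/969) = 121/130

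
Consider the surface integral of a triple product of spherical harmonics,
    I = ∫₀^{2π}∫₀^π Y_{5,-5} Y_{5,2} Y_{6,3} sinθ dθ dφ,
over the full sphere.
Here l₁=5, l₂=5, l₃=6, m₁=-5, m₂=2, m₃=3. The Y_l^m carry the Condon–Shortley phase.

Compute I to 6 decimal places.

-0.172202

m-sum 0 ✓  L=16 even ✓  0≤6≤10 ✓
Π(2lᵢ+1) = 11×11×13 = 1573
triangle coeff Δ(5,5,6) = 1/28588560
Σ_t [0,4]: t=0:+1/345600 t=1:−1/13824 t=2:+1/5184 t=3:−1/13824 t=4:+1/345600 = 7/129600
(3j)²=80/7293 [(5 5 6; 0 0 0)], sign=+1
Σ_t [4,4]: t=4:+1/622080 = 1/622080
(3j)²=105/4862 [(5 5 6; -5 2 3)], sign=-1
⇒ 4πI² = 1400/3757
I = (-1)√(1400/3757/(4π)) = -0.17220212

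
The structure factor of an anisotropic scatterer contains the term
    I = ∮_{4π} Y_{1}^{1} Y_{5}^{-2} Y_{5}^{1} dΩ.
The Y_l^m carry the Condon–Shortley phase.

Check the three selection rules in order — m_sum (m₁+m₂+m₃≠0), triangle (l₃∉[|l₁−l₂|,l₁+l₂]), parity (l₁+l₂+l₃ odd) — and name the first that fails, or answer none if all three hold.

azimuthal sum: 1 − 2 + 1 = 0  ✓
4 ≤ 5 ≤ 6 (triangle on l)  ✓
L = 1 + 5 + 5 = 11 (odd)  ✗

parity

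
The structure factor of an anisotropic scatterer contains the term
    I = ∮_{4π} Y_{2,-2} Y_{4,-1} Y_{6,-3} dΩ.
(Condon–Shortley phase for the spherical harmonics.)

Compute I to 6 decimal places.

0.000000

m-sum = -2 − 1 − 3 = -6 ≠ 0 ⇒ I = 0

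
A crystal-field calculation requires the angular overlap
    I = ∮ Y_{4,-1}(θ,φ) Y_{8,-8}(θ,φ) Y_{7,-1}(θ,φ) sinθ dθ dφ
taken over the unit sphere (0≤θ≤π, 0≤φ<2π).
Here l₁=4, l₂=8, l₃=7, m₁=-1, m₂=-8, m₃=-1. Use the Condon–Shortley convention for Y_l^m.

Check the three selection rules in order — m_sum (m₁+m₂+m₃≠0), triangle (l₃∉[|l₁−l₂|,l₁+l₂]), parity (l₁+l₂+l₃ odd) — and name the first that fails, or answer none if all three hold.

m_sum

m₁+m₂+m₃ = -1 − 8 − 1 = -10  ✗
triangle: |4−8|=4 ≤ l₃=7 ≤ 4+8=12
parity: l₁+l₂+l₃ = 19 is odd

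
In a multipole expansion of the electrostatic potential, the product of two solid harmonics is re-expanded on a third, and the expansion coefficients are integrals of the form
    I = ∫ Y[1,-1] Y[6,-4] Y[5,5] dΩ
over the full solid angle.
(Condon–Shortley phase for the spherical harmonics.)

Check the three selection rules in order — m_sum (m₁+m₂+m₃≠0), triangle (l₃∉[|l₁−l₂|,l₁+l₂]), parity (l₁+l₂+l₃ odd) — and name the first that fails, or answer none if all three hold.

none

azimuthal sum: -1 − 4 + 5 = 0  ✓
5 ≤ 5 ≤ 7 (triangle on l)  ✓
L = 1 + 6 + 5 = 12 (even)  ✓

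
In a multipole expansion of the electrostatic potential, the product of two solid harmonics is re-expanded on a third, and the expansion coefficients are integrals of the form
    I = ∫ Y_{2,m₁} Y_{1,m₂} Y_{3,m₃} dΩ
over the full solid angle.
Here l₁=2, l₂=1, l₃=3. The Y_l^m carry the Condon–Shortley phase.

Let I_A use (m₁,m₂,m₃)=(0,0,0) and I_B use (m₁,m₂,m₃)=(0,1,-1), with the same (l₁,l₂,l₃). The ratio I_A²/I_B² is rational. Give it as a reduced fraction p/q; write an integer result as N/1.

Same 2,1,3: normalisation and zero-m 3j drop out of the ratio.
A: Δ: 0! 4! 2! / 7! → 1/105; sum: t=0:+1/4 = 1/4; 3j²(2 1 3; 0 0 0) = Δ·Π!·Σ² = 3/35  (sign -1)
B: Δ: 0! 4! 2! / 7! → 1/105; sum: t=0:+1/8 = 1/8; 3j²(2 1 3; 0 1 -1) = Δ·Π!·Σ² = 2/35  (sign +1)
I_A²/I_B² = (3/35)/(2/35) = 3/2

3/2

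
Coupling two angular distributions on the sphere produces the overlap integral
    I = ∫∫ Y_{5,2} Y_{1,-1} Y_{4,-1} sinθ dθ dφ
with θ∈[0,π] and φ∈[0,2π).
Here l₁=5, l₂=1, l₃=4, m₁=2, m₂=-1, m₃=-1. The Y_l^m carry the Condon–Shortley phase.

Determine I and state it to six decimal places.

0.225034

m-sum 0 ✓  L=10 even ✓  4≤4≤6 ✓
Π(2lᵢ+1) = 11×3×9 = 297
triangle coeff Δ(5,1,4) = 1/495
Σ_t [1,1]: t=1:−1/576 = -1/576
(3j)²=5/99 [(5 1 4; 0 0 0)], sign=-1
Σ_t [0,0]: t=0:+1/1440 = 1/1440
(3j)²=7/165 [(5 1 4; 2 -1 -1)], sign=-1
⇒ 4πI² = 7/11
I = (+1)√(7/11/(4π)) = 0.22503380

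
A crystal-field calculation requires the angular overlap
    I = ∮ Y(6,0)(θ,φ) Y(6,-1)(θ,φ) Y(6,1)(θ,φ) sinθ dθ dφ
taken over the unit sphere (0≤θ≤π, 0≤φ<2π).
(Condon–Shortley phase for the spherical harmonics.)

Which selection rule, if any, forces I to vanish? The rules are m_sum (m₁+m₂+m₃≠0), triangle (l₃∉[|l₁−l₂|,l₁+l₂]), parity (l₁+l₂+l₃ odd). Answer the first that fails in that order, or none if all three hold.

m₁+m₂+m₃ = 0 − 1 + 1 = 0  ✓
triangle: |6−6|=0 ≤ l₃=6 ≤ 6+6=12  ✓
parity: l₁+l₂+l₃ = 18 is even  ✓

none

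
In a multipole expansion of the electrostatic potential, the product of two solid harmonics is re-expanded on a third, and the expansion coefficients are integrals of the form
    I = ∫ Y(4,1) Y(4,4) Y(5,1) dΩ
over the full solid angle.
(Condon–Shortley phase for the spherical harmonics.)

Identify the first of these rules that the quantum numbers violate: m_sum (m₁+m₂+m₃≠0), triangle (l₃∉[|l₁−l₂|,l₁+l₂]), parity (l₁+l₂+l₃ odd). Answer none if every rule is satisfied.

Σmᵢ = 6  ✗
l₃∈[|l₁−l₂|,l₁+l₂]=[0,8], have l₃=5
Σlᵢ = 13 ⇒ odd

m_sum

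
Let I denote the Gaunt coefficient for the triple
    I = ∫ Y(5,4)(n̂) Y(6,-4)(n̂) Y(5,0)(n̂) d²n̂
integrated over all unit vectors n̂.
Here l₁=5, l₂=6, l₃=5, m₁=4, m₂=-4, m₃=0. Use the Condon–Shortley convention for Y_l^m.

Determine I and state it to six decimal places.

-0.082328

Rules hold: Σm=0, L=16 even, 1≤5≤11.
N = 11·13·11 = 1573
Δ = 6!·4!·6!/17! = 1/28588560
Racah Σ t=1..5: t=1:−1/345600 t=2:+1/13824 t=3:−1/5184 t=4:+1/13824 t=5:−1/345600 = -7/129600
⇒ 3j(5 6 5; 0 0 0)² = 80/7293, sgn +1
Racah Σ t=0..1: t=0:+1/207360 t=1:−1/345600 = 1/518400
⇒ 3j(5 6 5; 4 -4 0)² = 12/2431, sgn -1
4πI² = N·(3j₀)²·(3jₘ)² = 320/3757
I = -1·√(0.0851743/4π) = -0.08232836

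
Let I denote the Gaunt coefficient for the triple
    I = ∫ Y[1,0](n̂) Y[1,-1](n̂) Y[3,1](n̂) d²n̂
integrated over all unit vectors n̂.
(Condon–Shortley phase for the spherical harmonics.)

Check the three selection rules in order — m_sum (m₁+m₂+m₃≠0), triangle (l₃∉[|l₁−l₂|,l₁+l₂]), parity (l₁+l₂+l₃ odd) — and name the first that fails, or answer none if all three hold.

m₁+m₂+m₃ = 0 − 1 + 1 = 0  ✓
triangle: |1−1|=0 ≤ l₃=3 ≤ 1+1=2  ✗
parity: l₁+l₂+l₃ = 5 is odd

triangle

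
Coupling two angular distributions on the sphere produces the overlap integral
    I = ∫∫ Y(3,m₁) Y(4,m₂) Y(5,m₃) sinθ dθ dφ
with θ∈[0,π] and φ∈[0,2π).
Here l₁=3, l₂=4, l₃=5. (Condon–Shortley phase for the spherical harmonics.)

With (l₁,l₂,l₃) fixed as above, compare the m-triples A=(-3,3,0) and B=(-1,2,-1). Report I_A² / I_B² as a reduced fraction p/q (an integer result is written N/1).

1575/1849

Same 3,4,5: normalisation and zero-m 3j drop out of the ratio.
A: Δ: 2! 4! 6! / 13! → 1/180180; sum: t=2:+1/5760 = 1/5760; 3j²(3 4 5; -3 3 0) = Δ·Π!·Σ² = 5/572  (sign -1)
B: Δ: 2! 4! 6! / 13! → 1/180180; sum: t=0:+1/34560 t=1:−1/720 t=2:+1/384 = 43/34560; 3j²(3 4 5; -1 2 -1) = Δ·Π!·Σ² = 1849/180180  (sign +1)
I_A²/I_B² = (5/572)/(1849/180180) = 1575/1849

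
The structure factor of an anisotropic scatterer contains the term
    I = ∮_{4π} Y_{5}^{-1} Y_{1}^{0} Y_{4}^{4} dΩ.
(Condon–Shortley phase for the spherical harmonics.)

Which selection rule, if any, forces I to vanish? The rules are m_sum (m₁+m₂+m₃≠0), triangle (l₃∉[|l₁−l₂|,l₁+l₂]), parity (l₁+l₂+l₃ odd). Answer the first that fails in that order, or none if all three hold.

Σmᵢ = 3  ✗
l₃∈[|l₁−l₂|,l₁+l₂]=[4,6], have l₃=4
Σlᵢ = 10 ⇒ even

m_sum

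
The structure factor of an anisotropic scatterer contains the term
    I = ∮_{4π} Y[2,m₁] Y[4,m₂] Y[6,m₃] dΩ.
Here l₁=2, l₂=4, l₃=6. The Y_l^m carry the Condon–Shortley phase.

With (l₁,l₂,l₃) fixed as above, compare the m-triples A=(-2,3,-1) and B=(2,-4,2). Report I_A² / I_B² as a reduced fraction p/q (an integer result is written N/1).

Shared (l₁,l₂,l₃)=(2,4,6): N and (l;000)² cancel in I_A²/I_B².
A: Δ = 0!·4!·8!/13! = 1/6435; Racah Σ t=0..0: t=0:+1/120960 = 1/120960; ⇒ 3j(2 4 6; -2 3 -1)² = 1/1287, sgn -1
B: Δ = 0!·4!·8!/13! = 1/6435; Racah Σ t=0..0: t=0:+1/967680 = 1/967680; ⇒ 3j(2 4 6; 2 -4 2)² = 1/6435, sgn +1
I_A²/I_B² = (1/1287)/(1/6435) = 5/1

5/1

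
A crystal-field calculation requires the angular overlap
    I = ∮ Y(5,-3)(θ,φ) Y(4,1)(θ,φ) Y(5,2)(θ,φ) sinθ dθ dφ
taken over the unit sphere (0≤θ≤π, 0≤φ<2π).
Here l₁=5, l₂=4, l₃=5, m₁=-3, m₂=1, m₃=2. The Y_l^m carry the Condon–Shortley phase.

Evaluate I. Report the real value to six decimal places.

-0.118854

m-sum 0 ✓  L=14 even ✓  1≤5≤9 ✓
Π(2lᵢ+1) = 11×9×11 = 1089
triangle coeff Δ(5,4,5) = 1/3153150
Σ_t [0,4]: t=0:+1/69120 t=1:−1/1728 t=2:+1/576 t=3:−1/1728 t=4:+1/69120 = 7/11520
(3j)²=2/143 [(5 4 5; 0 0 0)], sign=-1
Σ_t [2,4]: t=2:+1/17280 t=3:−1/2880 t=4:+1/6912 = -1/6912
(3j)²=5/429 [(5 4 5; -3 1 2)], sign=+1
⇒ 4πI² = 30/169
I = (-1)√(30/169/(4π)) = -0.11885360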